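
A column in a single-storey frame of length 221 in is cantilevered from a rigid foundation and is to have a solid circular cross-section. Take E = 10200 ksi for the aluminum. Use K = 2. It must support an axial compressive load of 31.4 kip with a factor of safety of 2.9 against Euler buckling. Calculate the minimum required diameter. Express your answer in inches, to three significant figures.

d ≈ 7.75 in

Required P_cr = n·P = 2.9 × 31.4 = 91.06 kip
L_e = K·L = 2 × 221 = 442.0 in
Required I = P_cr·L_e²/(π²E) = 9.106×10^4 × 442.0² / (π² × 1.02×10^7) = 176.7 in⁴
Solid circle: I = πd⁴/64  ⇒  d = (64I/π)^(1/4) = (64×176.7/π)^(1/4) = 7.75 in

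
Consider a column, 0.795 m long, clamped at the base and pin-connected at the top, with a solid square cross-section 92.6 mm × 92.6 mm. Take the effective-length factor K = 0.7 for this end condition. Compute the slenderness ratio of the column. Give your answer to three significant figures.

For a square r = a/√12 = 92.6/√12 = 26.73 mm
L_e = K·L = 0.7 × 0.795 m = 0.5565 m = 556.50 mm
λ = L_e / r_min = 556.50 / 26.73 = 20.8

λ ≈ 20.8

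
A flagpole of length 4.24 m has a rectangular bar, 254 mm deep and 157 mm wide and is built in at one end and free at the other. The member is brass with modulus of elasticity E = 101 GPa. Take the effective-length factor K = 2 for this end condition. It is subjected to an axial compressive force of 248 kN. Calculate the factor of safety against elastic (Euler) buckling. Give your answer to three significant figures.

Buckling occurs about the weak axis: I_min = h·b³/12 with b = 157 mm (the shorter side).
I_min = 254×157³/12 = 8.191×10^7 mm⁴
I = 8.191×10^7 mm⁴ = 8.191×10^-5 m⁴
Effective length L_e = K·L = 2 × 4.24 = 8.480 m
P_cr = π²EI / L_e² = π² × 101×10⁹ × 8.191×10^-5 / 8.480² = 1.135×10^6 N
Factor of safety n = P_cr / P = 1135.5 / 248 = 4.58

n ≈ 4.58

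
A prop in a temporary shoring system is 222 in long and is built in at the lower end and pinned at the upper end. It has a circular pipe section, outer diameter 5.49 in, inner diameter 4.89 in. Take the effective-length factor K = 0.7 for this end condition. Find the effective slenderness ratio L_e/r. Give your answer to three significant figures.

λ ≈ 84.5

d_o = 5.49 in, d_i = 4.89 in
I = π(d_o⁴ − d_i⁴)/64 = π(5.49⁴ − 4.890⁴)/64 = 16.52 in⁴
A = 4.891 in²;  r_min = √(I/A) = √(16.52/4.891) = 1.838 in
L_e = K·L = 0.7 × 222 = 155.4 in
λ = L_e / r_min = 155.40 / 1.838 = 84.5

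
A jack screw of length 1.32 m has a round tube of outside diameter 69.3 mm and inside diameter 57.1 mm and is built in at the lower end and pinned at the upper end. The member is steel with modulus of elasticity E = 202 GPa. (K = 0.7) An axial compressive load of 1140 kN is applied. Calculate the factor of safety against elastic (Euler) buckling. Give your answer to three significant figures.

d_o = 69.3 mm, d_i = 57.1 mm
I = π(d_o⁴ − d_i⁴)/64 = π(69.3⁴ − 57.10⁴)/64 = 6.103×10^5 mm⁴
I = 6.103×10^5 mm⁴ = 6.103×10^-7 m⁴
Effective length L_e = K·L = 0.7 × 1.32 = 0.9240 m
P_cr = π²EI / L_e² = π² × 202×10⁹ × 6.103×10^-7 / 0.9240² = 1.425×10^6 N
Factor of safety n = P_cr / P = 1425.2 / 1140 = 1.25

n ≈ 1.25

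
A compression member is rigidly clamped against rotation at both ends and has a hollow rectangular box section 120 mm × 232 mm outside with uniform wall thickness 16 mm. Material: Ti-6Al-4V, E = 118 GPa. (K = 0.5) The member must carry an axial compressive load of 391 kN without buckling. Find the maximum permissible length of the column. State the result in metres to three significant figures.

Inner dimensions: h_i = 232 − 2×16 = 200.0 mm, b_i = 120 − 2×16 = 88.00 mm
Weak-axis I_min = (h_o·b_o³ − h_i·b_i³)/12 with b_o = 120, b_i = 88.00 mm (shorter outer/inner sides).
I_min = (232×120³ − 200.0×88.00³)/12 = 2.205×10^7 mm⁴
I = 2.205×10^-5 m⁴
At the buckling limit P_cr = P = 3.910×10^5 N
From P_cr = π²EI/(K·L)²:  L = (1/K)·√(π²EI/P_cr) = (1/0.5)·√(π²×1.18×10^11×2.205×10^-5/3.910×10^5)
L = 16.2 m

L_max ≈ 16.2 m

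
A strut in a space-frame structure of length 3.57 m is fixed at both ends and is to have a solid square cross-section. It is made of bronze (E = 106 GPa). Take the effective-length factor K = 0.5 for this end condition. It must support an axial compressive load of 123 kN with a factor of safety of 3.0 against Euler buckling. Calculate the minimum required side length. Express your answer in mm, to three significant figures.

Required P_cr = n·P = 3.0 × 123 = 369.0 kN
L_e = K·L = 0.5 × 3.57 = 1.785 m
Required I = P_cr·L_e²/(π²E) = 3.690×10^5 × 1.785² / (π² × 1.06×10^11) = 1.124×10^-6 m⁴
I_req = 1.124×10^6 mm⁴
Solid square: I = a⁴/12  ⇒  a = (12I)^(1/4) = (12×1.124×10^6)^(1/4) = 60.6 mm

a ≈ 60.6 mm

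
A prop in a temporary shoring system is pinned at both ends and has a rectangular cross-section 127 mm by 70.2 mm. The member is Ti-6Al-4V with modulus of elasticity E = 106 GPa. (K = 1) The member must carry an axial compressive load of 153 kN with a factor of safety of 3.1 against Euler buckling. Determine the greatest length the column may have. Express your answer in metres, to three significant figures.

L_max ≈ 2.84 m

Buckling occurs about the weak axis: I_min = h·b³/12 with b = 70.2 mm (the shorter side).
I_min = 127×70.2³/12 = 3.661×10^6 mm⁴
I = 3.661×10^-6 m⁴
Required critical load P_cr = n·P = 3.1 × 153 = 474.3 kN = 4.743×10^5 N
From P_cr = π²EI/(K·L)²:  L = (1/K)·√(π²EI/P_cr) = (1/1)·√(π²×1.06×10^11×3.661×10^-6/4.743×10^5)
L = 2.84 m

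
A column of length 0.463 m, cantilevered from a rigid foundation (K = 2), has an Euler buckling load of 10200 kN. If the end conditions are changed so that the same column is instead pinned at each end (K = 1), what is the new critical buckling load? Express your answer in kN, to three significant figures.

P_cr ≈ 40800 kN

P_cr ∝ 1/K², so P_cr,new = P_cr,old × (K_old/K_new)² = 10200 × (2/1)²
= 10200 × 4.000 = 40800 kN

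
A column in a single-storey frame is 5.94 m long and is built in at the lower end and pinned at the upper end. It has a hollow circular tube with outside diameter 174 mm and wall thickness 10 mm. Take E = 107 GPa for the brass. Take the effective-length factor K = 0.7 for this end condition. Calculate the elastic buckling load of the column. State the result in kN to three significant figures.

Inner diameter d_i = 174 − 2×10 = 154.0 mm
I = π(d_o⁴ − d_i⁴)/64 = π(174⁴ − 154.0⁴)/64 = 1.739×10^7 mm⁴
I = 1.739×10^7 mm⁴ = 1.739×10^-5 m⁴
Effective length L_e = K·L = 0.7 × 5.94 = 4.158 m
P_cr = π²EI / L_e² = π² × 107×10⁹ × 1.739×10^-5 / 4.158² = 1.062×10^6 N

P_cr ≈ 1060 kN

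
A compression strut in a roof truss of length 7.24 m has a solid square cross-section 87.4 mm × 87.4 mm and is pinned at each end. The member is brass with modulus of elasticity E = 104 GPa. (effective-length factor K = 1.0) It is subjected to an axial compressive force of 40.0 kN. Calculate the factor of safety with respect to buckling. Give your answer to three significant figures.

I = a⁴/12 = 87.4⁴/12 = 4.863×10^6 mm⁴
I = 4.863×10^6 mm⁴ = 4.863×10^-6 m⁴
Effective length L_e = K·L = 1 × 7.24 = 7.240 m
P_cr = π²EI / L_e² = π² × 104×10⁹ × 4.863×10^-6 / 7.240² = 9.522×10^4 N
Factor of safety n = P_cr / P = 95.218 / 40.0 = 2.38

n ≈ 2.38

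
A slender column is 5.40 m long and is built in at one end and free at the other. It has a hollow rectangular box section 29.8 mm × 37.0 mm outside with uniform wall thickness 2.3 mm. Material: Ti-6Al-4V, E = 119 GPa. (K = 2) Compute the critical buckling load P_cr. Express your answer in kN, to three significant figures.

Inner dimensions: h_i = 37.0 − 2×2.3 = 32.40 mm, b_i = 29.8 − 2×2.3 = 25.20 mm
Weak-axis I_min = (h_o·b_o³ − h_i·b_i³)/12 with b_o = 29.8, b_i = 25.20 mm (shorter outer/inner sides).
I_min = (37.0×29.8³ − 32.40×25.20³)/12 = 3.839×10^4 mm⁴
I = 3.839×10^4 mm⁴ = 3.839×10^-8 m⁴
Effective length L_e = K·L = 2 × 5.40 = 10.80 m
P_cr = π²EI / L_e² = π² × 119×10⁹ × 3.839×10^-8 / 10.80² = 386.5 N

P_cr ≈ 0.387 kN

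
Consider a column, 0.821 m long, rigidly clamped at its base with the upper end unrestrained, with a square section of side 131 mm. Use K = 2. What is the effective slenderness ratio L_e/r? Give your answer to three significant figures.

For a square r = a/√12 = 131/√12 = 37.82 mm
L_e = K·L = 2 × 0.821 m = 1.642 m = 1642.0 mm
λ = L_e / r_min = 1642.0 / 37.82 = 43.4

λ ≈ 43.4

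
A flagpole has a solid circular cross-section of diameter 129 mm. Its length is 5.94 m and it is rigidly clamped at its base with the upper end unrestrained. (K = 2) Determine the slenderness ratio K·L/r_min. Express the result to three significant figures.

λ ≈ 368

For a solid circle r = d/4 = 129/4 = 32.25 mm
L_e = K·L = 2 × 5.94 m = 11.88 m = 11880 mm
λ = L_e / r_min = 11880 / 32.25 = 368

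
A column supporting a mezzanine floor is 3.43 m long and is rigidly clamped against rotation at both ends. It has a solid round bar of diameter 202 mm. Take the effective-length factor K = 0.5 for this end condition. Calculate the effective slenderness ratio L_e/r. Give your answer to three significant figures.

For a solid circle r = d/4 = 202/4 = 50.50 mm
L_e = K·L = 0.5 × 3.43 m = 1.715 m = 1715.0 mm
λ = L_e / r_min = 1715.0 / 50.50 = 34.0

λ ≈ 34.0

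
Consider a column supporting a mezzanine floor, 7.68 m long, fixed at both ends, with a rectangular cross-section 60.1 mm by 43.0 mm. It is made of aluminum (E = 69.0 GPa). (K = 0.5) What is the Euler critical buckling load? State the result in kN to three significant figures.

P_cr ≈ 18.4 kN

Buckling occurs about the weak axis: I_min = h·b³/12 with b = 43.0 mm (the shorter side).
I_min = 60.1×43.0³/12 = 3.982×10^5 mm⁴
I = 3.982×10^5 mm⁴ = 3.982×10^-7 m⁴
Effective length L_e = K·L = 0.5 × 7.68 = 3.840 m
P_cr = π²EI / L_e² = π² × 69.0×10⁹ × 3.982×10^-7 / 3.840² = 1.839×10^4 N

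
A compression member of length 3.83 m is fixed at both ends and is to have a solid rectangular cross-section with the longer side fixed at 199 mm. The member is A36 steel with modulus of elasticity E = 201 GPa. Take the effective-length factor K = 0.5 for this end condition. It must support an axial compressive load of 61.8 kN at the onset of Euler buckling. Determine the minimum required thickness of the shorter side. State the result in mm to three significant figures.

b ≈ 19.0 mm

L_e = K·L = 0.5 × 3.83 = 1.915 m
Required I = P_cr·L_e²/(π²E) = 6.180×10^4 × 1.915² / (π² × 2.01×10^11) = 1.142×10^-7 m⁴
I_req = 1.142×10^5 mm⁴
Rectangle, weak axis: I_min = h·b³/12 with h = 199 mm fixed  ⇒  b = (12I/h)^(1/3) = 19.0 mm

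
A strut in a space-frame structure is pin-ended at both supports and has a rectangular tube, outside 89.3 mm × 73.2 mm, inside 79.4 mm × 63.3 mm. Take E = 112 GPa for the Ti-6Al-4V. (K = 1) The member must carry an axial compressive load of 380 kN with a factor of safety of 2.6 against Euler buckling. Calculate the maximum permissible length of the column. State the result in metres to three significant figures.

Weak-axis I_min = (h_o·b_o³ − h_i·b_i³)/12 with b_o = 73.2, b_i = 63.30 mm (shorter outer/inner sides).
I_min = (89.3×73.2³ − 79.40×63.30³)/12 = 1.241×10^6 mm⁴
I = 1.241×10^-6 m⁴
Required critical load P_cr = n·P = 2.6 × 380 = 988.0 kN = 9.880×10^5 N
From P_cr = π²EI/(K·L)²:  L = (1/K)·√(π²EI/P_cr) = (1/1)·√(π²×1.12×10^11×1.241×10^-6/9.880×10^5)
L = 1.18 m

L_max ≈ 1.18 m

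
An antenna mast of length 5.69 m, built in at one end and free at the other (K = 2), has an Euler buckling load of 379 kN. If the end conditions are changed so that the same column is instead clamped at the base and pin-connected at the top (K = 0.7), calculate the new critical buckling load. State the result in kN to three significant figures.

P_cr ≈ 3090 kN

P_cr ∝ 1/K², so P_cr,new = P_cr,old × (K_old/K_new)² = 379 × (2/0.7)²
= 379 × 8.163 = 3090 kN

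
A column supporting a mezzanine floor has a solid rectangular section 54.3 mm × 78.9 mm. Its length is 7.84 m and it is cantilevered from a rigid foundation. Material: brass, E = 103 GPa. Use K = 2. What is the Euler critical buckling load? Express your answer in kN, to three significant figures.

Buckling occurs about the weak axis: I_min = h·b³/12 with b = 54.3 mm (the shorter side).
I_min = 78.9×54.3³/12 = 1.053×10^6 mm⁴
I = 1.053×10^6 mm⁴ = 1.053×10^-6 m⁴
Effective length L_e = K·L = 2 × 7.84 = 15.68 m
P_cr = π²EI / L_e² = π² × 103×10⁹ × 1.053×10^-6 / 15.68² = 4.353×10^3 N

P_cr ≈ 4.35 kN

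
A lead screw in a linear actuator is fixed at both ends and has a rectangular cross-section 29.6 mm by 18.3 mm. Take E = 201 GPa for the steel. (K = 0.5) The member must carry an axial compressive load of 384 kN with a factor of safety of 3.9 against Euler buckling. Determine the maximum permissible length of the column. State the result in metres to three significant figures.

Buckling occurs about the weak axis: I_min = h·b³/12 with b = 18.3 mm (the shorter side).
I_min = 29.6×18.3³/12 = 1.512×10^4 mm⁴
I = 1.512×10^-8 m⁴
Required critical load P_cr = n·P = 3.9 × 384 = 1498 kN = 1.498×10^6 N
From P_cr = π²EI/(K·L)²:  L = (1/K)·√(π²EI/P_cr) = (1/0.5)·√(π²×2.01×10^11×1.512×10^-8/1.498×10^6)
L = 0.283 m

L_max ≈ 0.283 m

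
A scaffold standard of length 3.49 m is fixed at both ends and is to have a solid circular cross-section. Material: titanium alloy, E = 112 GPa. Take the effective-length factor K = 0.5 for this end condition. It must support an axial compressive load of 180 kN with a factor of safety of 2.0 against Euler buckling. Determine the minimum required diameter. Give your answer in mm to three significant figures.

d ≈ 67.0 mm

Required P_cr = n·P = 2.0 × 180 = 360.0 kN
L_e = K·L = 0.5 × 3.49 = 1.745 m
Required I = P_cr·L_e²/(π²E) = 3.600×10^5 × 1.745² / (π² × 1.12×10^11) = 9.917×10^-7 m⁴
I_req = 9.917×10^5 mm⁴
Solid circle: I = πd⁴/64  ⇒  d = (64I/π)^(1/4) = (64×9.917×10^5/π)^(1/4) = 67.0 mm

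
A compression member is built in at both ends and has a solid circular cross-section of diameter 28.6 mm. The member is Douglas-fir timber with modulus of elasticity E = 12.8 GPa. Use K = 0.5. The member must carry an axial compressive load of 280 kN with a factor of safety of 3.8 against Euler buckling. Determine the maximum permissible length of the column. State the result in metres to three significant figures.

I = πd⁴/64 = π×28.6⁴/64 = 3.284×10^4 mm⁴
I = 3.284×10^-8 m⁴
Required critical load P_cr = n·P = 3.8 × 280 = 1064 kN = 1.064×10^6 N
From P_cr = π²EI/(K·L)²:  L = (1/K)·√(π²EI/P_cr) = (1/0.5)·√(π²×1.28×10^10×3.284×10^-8/1.064×10^6)
L = 0.125 m

L_max ≈ 0.125 m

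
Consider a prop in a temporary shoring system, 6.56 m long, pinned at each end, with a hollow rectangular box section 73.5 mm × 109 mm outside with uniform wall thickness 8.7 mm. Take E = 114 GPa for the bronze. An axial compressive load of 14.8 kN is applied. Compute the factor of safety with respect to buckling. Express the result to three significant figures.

n ≈ 3.99

Inner dimensions: h_i = 109 − 2×8.7 = 91.60 mm, b_i = 73.5 − 2×8.7 = 56.10 mm
Weak-axis I_min = (h_o·b_o³ − h_i·b_i³)/12 with b_o = 73.5, b_i = 56.10 mm (shorter outer/inner sides).
I_min = (109×73.5³ − 91.60×56.10³)/12 = 2.259×10^6 mm⁴
I = 2.259×10^6 mm⁴ = 2.259×10^-6 m⁴
Effective length L_e = K·L = 1 × 6.56 = 6.560 m
P_cr = π²EI / L_e² = π² × 114×10⁹ × 2.259×10^-6 / 6.560² = 5.906×10^4 N
Factor of safety n = P_cr / P = 59.061 / 14.8 = 3.99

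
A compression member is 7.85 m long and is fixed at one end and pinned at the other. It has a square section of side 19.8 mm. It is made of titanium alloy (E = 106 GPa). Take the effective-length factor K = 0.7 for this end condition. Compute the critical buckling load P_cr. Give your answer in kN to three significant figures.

P_cr ≈ 0.444 kN

I = a⁴/12 = 19.8⁴/12 = 1.281×10^4 mm⁴
I = 1.281×10^4 mm⁴ = 1.281×10^-8 m⁴
Effective length L_e = K·L = 0.7 × 7.85 = 5.495 m
P_cr = π²EI / L_e² = π² × 106×10⁹ × 1.281×10^-8 / 5.495² = 443.8 N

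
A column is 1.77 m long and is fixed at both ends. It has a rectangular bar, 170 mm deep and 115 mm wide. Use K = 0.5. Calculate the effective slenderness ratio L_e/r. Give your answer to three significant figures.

λ ≈ 26.7

For a rectangle r_min = b/√12 = 115/√12 = 33.20 mm
L_e = K·L = 0.5 × 1.77 m = 0.8850 m = 885.00 mm
λ = L_e / r_min = 885.00 / 33.20 = 26.7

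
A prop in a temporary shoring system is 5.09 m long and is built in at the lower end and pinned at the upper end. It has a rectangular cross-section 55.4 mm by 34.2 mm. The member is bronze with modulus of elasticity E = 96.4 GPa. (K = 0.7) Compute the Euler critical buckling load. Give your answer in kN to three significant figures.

Buckling occurs about the weak axis: I_min = h·b³/12 with b = 34.2 mm (the shorter side).
I_min = 55.4×34.2³/12 = 1.847×10^5 mm⁴
I = 1.847×10^5 mm⁴ = 1.847×10^-7 m⁴
Effective length L_e = K·L = 0.7 × 5.09 = 3.563 m
P_cr = π²EI / L_e² = π² × 96.4×10⁹ × 1.847×10^-7 / 3.563² = 1.384×10^4 N

P_cr ≈ 13.8 kN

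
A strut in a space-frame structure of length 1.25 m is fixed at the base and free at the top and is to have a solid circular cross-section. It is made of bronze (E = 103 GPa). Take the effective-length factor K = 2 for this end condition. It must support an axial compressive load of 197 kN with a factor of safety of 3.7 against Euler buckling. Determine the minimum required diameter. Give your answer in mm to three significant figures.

d ≈ 97.7 mm

Required P_cr = n·P = 3.7 × 197 = 728.9 kN
L_e = K·L = 2 × 1.25 = 2.500 m
Required I = P_cr·L_e²/(π²E) = 7.289×10^5 × 2.500² / (π² × 1.03×10^11) = 4.481×10^-6 m⁴
I_req = 4.481×10^6 mm⁴
Solid circle: I = πd⁴/64  ⇒  d = (64I/π)^(1/4) = (64×4.481×10^6/π)^(1/4) = 97.7 mm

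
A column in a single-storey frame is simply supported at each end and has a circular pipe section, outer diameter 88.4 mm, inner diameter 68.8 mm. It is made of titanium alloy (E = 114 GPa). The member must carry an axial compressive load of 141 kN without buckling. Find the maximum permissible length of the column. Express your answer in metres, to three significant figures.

L_max ≈ 3.89 m

d_o = 88.4 mm, d_i = 68.8 mm
I = π(d_o⁴ − d_i⁴)/64 = π(88.4⁴ − 68.80⁴)/64 = 1.898×10^6 mm⁴
I = 1.898×10^-6 m⁴
At the buckling limit P_cr = P = 1.410×10^5 N
From P_cr = π²EI/(K·L)²:  L = (1/K)·√(π²EI/P_cr) = (1/1)·√(π²×1.14×10^11×1.898×10^-6/1.410×10^5)
L = 3.89 m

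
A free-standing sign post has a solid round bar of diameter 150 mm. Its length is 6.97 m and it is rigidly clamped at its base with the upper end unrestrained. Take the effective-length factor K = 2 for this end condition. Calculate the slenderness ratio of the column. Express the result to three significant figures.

λ ≈ 372

For a solid circle r = d/4 = 150/4 = 37.50 mm
L_e = K·L = 2 × 6.97 m = 13.94 m = 13940 mm
λ = L_e / r_min = 13940 / 37.50 = 372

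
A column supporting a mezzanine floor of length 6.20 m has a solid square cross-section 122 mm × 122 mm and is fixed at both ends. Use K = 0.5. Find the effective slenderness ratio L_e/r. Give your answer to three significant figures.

λ ≈ 88.0

For a square r = a/√12 = 122/√12 = 35.22 mm
L_e = K·L = 0.5 × 6.20 m = 3.100 m = 3100.0 mm
λ = L_e / r_min = 3100.0 / 35.22 = 88.0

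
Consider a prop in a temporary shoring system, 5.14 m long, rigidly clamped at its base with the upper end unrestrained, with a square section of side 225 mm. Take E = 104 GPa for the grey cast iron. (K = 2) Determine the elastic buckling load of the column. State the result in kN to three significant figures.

P_cr ≈ 2070 kN

I = a⁴/12 = 225⁴/12 = 2.136×10^8 mm⁴
I = 2.136×10^8 mm⁴ = 2.136×10^-4 m⁴
Effective length L_e = K·L = 2 × 5.14 = 10.28 m
P_cr = π²EI / L_e² = π² × 104×10⁹ × 2.136×10^-4 / 10.28² = 2.074×10^6 N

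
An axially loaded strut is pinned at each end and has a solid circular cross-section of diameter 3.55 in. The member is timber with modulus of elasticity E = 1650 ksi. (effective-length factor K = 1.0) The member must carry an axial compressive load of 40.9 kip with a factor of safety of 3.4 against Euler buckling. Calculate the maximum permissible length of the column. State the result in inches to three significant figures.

I = πd⁴/64 = π×3.55⁴/64 = 7.796 in⁴
Required critical load P_cr = n·P = 3.4 × 40.9 = 139.1 kip = 1.391×10^5 lb
From P_cr = π²EI/(K·L)²:  L = (1/K)·√(π²EI/P_cr) = (1/1)·√(π²×1.65×10^6×7.796/1.391×10^5)
L = 30.2 in

L_max ≈ 30.2 in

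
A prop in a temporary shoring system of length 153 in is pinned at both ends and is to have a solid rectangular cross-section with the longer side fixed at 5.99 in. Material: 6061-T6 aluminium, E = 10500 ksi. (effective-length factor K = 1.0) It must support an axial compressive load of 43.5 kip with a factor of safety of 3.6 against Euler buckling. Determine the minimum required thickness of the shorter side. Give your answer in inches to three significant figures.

Required P_cr = n·P = 3.6 × 43.5 = 156.6 kip
L_e = K·L = 1 × 153 = 153.0 in
Required I = P_cr·L_e²/(π²E) = 1.566×10^5 × 153.0² / (π² × 1.05×10^7) = 35.37 in⁴
Rectangle, weak axis: I_min = h·b³/12 with h = 5.99 in fixed  ⇒  b = (12I/h)^(1/3) = 4.14 in

b ≈ 4.14 in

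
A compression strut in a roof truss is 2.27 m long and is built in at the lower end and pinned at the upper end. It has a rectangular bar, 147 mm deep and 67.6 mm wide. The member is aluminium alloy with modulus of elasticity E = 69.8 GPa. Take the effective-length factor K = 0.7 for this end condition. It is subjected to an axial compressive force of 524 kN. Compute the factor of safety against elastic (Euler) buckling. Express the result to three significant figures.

n ≈ 1.97

Buckling occurs about the weak axis: I_min = h·b³/12 with b = 67.6 mm (the shorter side).
I_min = 147×67.6³/12 = 3.784×10^6 mm⁴
I = 3.784×10^6 mm⁴ = 3.784×10^-6 m⁴
Effective length L_e = K·L = 0.7 × 2.27 = 1.589 m
P_cr = π²EI / L_e² = π² × 69.8×10⁹ × 3.784×10^-6 / 1.589² = 1.032×10^6 N
Factor of safety n = P_cr / P = 1032.5 / 524 = 1.97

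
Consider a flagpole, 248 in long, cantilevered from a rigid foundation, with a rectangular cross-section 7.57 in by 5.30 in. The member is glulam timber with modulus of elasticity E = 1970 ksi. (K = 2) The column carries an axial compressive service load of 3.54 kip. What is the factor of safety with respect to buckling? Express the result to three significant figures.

n ≈ 2.10

Buckling occurs about the weak axis: I_min = h·b³/12 with b = 5.30 in (the shorter side).
I_min = 7.57×5.30³/12 = 93.92 in⁴
Effective length L_e = K·L = 2 × 248 = 496.0 in
P_cr = π²EI / L_e² = π² × 1970×10³ × 93.92 / 496.0² = 7.422×10^3 lb
Factor of safety n = P_cr / P = 7.4224 / 3.54 = 2.10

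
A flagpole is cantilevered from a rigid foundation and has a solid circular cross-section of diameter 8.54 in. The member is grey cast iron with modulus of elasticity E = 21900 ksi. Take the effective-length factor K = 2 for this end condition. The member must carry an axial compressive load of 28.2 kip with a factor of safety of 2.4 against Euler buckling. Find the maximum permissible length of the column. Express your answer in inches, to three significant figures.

L_max ≈ 457 in

I = πd⁴/64 = π×8.54⁴/64 = 261.1 in⁴
Required critical load P_cr = n·P = 2.4 × 28.2 = 67.68 kip = 6.768×10^4 lb
From P_cr = π²EI/(K·L)²:  L = (1/K)·√(π²EI/P_cr) = (1/2)·√(π²×2.19×10^7×261.1/6.768×10^4)
L = 457 in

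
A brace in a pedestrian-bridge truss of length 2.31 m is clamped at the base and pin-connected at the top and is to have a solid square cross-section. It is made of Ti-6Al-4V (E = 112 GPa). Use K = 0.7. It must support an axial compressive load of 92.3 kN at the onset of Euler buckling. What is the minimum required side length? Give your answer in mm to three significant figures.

L_e = K·L = 0.7 × 2.31 = 1.617 m
Required I = P_cr·L_e²/(π²E) = 9.230×10^4 × 1.617² / (π² × 1.12×10^11) = 2.183×10^-7 m⁴
I_req = 2.183×10^5 mm⁴
Solid square: I = a⁴/12  ⇒  a = (12I)^(1/4) = (12×2.183×10^5)^(1/4) = 40.2 mm

a ≈ 40.2 mm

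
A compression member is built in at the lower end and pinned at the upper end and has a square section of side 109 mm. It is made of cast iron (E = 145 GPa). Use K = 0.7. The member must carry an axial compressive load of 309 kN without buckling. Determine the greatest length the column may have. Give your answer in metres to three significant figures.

L_max ≈ 10.5 m

I = a⁴/12 = 109⁴/12 = 1.176×10^7 mm⁴
I = 1.176×10^-5 m⁴
At the buckling limit P_cr = P = 3.090×10^5 N
From P_cr = π²EI/(K·L)²:  L = (1/K)·√(π²EI/P_cr) = (1/0.7)·√(π²×1.45×10^11×1.176×10^-5/3.090×10^5)
L = 10.5 m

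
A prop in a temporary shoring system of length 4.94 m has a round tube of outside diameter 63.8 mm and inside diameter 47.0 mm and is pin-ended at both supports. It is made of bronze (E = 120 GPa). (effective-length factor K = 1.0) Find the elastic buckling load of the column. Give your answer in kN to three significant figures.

d_o = 63.8 mm, d_i = 47.0 mm
I = π(d_o⁴ − d_i⁴)/64 = π(63.8⁴ − 47.00⁴)/64 = 5.738×10^5 mm⁴
I = 5.738×10^5 mm⁴ = 5.738×10^-7 m⁴
Effective length L_e = K·L = 1 × 4.94 = 4.940 m
P_cr = π²EI / L_e² = π² × 120×10⁹ × 5.738×10^-7 / 4.940² = 2.785×10^4 N

P_cr ≈ 27.8 kN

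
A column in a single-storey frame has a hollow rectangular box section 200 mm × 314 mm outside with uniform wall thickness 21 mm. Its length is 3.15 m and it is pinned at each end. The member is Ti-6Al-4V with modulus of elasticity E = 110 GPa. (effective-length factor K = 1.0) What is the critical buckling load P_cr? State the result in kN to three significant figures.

P_cr ≈ 13100 kN

Inner dimensions: h_i = 314 − 2×21 = 272.0 mm, b_i = 200 − 2×21 = 158.0 mm
Weak-axis I_min = (h_o·b_o³ − h_i·b_i³)/12 with b_o = 200, b_i = 158.0 mm (shorter outer/inner sides).
I_min = (314×200³ − 272.0×158.0³)/12 = 1.199×10^8 mm⁴
I = 1.199×10^8 mm⁴ = 1.199×10^-4 m⁴
Effective length L_e = K·L = 1 × 3.15 = 3.150 m
P_cr = π²EI / L_e² = π² × 110×10⁹ × 1.199×10^-4 / 3.150² = 1.312×10^7 N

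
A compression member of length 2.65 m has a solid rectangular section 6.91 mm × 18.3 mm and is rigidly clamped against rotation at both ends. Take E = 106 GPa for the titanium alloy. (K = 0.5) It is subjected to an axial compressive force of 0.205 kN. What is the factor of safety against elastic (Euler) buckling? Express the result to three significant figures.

n ≈ 1.46

Buckling occurs about the weak axis: I_min = h·b³/12 with b = 6.91 mm (the shorter side).
I_min = 18.3×6.91³/12 = 503.2 mm⁴
I = 503.2 mm⁴ = 5.032×10^-10 m⁴
Effective length L_e = K·L = 0.5 × 2.65 = 1.325 m
P_cr = π²EI / L_e² = π² × 106×10⁹ × 5.032×10^-10 / 1.325² = 299.8 N
Factor of safety n = P_cr / P = 0.29983 / 0.205 = 1.46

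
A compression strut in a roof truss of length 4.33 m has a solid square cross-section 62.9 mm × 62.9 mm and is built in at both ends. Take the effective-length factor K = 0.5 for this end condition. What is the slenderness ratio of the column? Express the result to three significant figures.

λ ≈ 119

I = a⁴/12 = 62.9⁴/12 = 1.304×10^6 mm⁴
A = 3.956×10^3 mm²;  r_min = √(I/A) = √(1.304×10^6/3.956×10^3) = 18.16 mm
L_e = K·L = 0.5 × 4.33 m = 2.165 m = 2165.0 mm
λ = L_e / r_min = 2165.0 / 18.16 = 119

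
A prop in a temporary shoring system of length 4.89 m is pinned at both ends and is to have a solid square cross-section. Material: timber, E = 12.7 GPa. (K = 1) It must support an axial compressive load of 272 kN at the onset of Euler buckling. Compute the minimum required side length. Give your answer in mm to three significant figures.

a ≈ 158 mm

L_e = K·L = 1 × 4.89 = 4.890 m
Required I = P_cr·L_e²/(π²E) = 2.720×10^5 × 4.890² / (π² × 1.27×10^10) = 5.189×10^-5 m⁴
I_req = 5.189×10^7 mm⁴
Solid square: I = a⁴/12  ⇒  a = (12I)^(1/4) = (12×5.189×10^7)^(1/4) = 158 mm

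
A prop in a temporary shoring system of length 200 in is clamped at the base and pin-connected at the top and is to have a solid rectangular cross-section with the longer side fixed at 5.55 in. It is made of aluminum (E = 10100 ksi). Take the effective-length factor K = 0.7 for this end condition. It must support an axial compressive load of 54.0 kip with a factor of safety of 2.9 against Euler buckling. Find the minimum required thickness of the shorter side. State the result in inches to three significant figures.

b ≈ 4.05 in

Required P_cr = n·P = 2.9 × 54.0 = 156.6 kip
L_e = K·L = 0.7 × 200 = 140.0 in
Required I = P_cr·L_e²/(π²E) = 1.566×10^5 × 140.0² / (π² × 1.01×10^7) = 30.79 in⁴
Rectangle, weak axis: I_min = h·b³/12 with h = 5.55 in fixed  ⇒  b = (12I/h)^(1/3) = 4.05 in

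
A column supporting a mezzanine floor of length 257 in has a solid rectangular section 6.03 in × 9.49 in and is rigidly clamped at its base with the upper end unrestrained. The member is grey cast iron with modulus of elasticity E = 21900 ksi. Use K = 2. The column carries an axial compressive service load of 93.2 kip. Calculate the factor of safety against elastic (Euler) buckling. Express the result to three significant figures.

Buckling occurs about the weak axis: I_min = h·b³/12 with b = 6.03 in (the shorter side).
I_min = 9.49×6.03³/12 = 173.4 in⁴
Effective length L_e = K·L = 2 × 257 = 514.0 in
P_cr = π²EI / L_e² = π² × 21900×10³ × 173.4 / 514.0² = 1.419×10^5 lb
Factor of safety n = P_cr / P = 141.86 / 93.2 = 1.52

n ≈ 1.52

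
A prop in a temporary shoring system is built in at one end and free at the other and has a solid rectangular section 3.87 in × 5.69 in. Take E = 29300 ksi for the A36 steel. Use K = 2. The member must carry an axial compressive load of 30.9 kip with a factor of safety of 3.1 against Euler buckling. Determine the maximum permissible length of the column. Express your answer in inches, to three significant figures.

Buckling occurs about the weak axis: I_min = h·b³/12 with b = 3.87 in (the shorter side).
I_min = 5.69×3.87³/12 = 27.48 in⁴
Required critical load P_cr = n·P = 3.1 × 30.9 = 95.79 kip = 9.579×10^4 lb
From P_cr = π²EI/(K·L)²:  L = (1/K)·√(π²EI/P_cr) = (1/2)·√(π²×2.93×10^7×27.48/9.579×10^4)
L = 144 in

L_max ≈ 144 in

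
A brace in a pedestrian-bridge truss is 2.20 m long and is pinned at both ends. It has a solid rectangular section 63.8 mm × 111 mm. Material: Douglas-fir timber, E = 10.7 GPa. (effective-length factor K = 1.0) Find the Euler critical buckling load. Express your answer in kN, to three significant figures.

P_cr ≈ 52.4 kN

Buckling occurs about the weak axis: I_min = h·b³/12 with b = 63.8 mm (the shorter side).
I_min = 111×63.8³/12 = 2.402×10^6 mm⁴
I = 2.402×10^6 mm⁴ = 2.402×10^-6 m⁴
Effective length L_e = K·L = 1 × 2.20 = 2.200 m
P_cr = π²EI / L_e² = π² × 10.7×10⁹ × 2.402×10^-6 / 2.200² = 5.241×10^4 N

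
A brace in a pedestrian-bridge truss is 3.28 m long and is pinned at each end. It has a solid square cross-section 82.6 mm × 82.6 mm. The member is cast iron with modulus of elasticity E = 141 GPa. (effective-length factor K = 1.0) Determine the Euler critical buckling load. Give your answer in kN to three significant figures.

P_cr ≈ 502 kN

I = a⁴/12 = 82.6⁴/12 = 3.879×10^6 mm⁴
I = 3.879×10^6 mm⁴ = 3.879×10^-6 m⁴
Effective length L_e = K·L = 1 × 3.28 = 3.280 m
P_cr = π²EI / L_e² = π² × 141×10⁹ × 3.879×10^-6 / 3.280² = 5.018×10^5 N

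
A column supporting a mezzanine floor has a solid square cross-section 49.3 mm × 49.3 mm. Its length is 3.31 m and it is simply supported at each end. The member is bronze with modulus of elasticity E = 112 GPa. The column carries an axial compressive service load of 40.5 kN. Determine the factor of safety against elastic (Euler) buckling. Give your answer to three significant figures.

I = a⁴/12 = 49.3⁴/12 = 4.923×10^5 mm⁴
I = 4.923×10^5 mm⁴ = 4.923×10^-7 m⁴
Effective length L_e = K·L = 1 × 3.31 = 3.310 m
P_cr = π²EI / L_e² = π² × 112×10⁹ × 4.923×10^-7 / 3.310² = 4.967×10^4 N
Factor of safety n = P_cr / P = 49.667 / 40.5 = 1.23

n ≈ 1.23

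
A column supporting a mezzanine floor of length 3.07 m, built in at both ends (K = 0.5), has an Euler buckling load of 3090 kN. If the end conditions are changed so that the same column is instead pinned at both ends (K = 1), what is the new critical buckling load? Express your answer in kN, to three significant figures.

P_cr ∝ 1/K², so P_cr,new = P_cr,old × (K_old/K_new)² = 3090 × (0.5/1)²
= 3090 × 0.2500 = 772 kN

P_cr ≈ 772 kN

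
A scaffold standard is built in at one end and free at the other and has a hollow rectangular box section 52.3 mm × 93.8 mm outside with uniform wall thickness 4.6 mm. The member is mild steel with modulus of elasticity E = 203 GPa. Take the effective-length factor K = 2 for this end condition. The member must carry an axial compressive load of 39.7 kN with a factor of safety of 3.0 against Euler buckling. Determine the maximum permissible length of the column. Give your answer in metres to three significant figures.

L_max ≈ 1.53 m

Inner dimensions: h_i = 93.8 − 2×4.6 = 84.60 mm, b_i = 52.3 − 2×4.6 = 43.10 mm
Weak-axis I_min = (h_o·b_o³ − h_i·b_i³)/12 with b_o = 52.3, b_i = 43.10 mm (shorter outer/inner sides).
I_min = (93.8×52.3³ − 84.60×43.10³)/12 = 5.538×10^5 mm⁴
I = 5.538×10^-7 m⁴
Required critical load P_cr = n·P = 3.0 × 39.7 = 119.1 kN = 1.191×10^5 N
From P_cr = π²EI/(K·L)²:  L = (1/K)·√(π²EI/P_cr) = (1/2)·√(π²×2.03×10^11×5.538×10^-7/1.191×10^5)
L = 1.53 m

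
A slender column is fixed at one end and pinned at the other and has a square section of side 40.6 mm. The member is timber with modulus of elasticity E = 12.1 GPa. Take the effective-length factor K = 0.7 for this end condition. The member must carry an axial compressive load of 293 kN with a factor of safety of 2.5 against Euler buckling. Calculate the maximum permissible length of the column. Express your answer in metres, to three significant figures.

I = a⁴/12 = 40.6⁴/12 = 2.264×10^5 mm⁴
I = 2.264×10^-7 m⁴
Required critical load P_cr = n·P = 2.5 × 293 = 732.5 kN = 7.325×10^5 N
From P_cr = π²EI/(K·L)²:  L = (1/K)·√(π²EI/P_cr) = (1/0.7)·√(π²×1.21×10^10×2.264×10^-7/7.325×10^5)
L = 0.274 m

L_max ≈ 0.274 m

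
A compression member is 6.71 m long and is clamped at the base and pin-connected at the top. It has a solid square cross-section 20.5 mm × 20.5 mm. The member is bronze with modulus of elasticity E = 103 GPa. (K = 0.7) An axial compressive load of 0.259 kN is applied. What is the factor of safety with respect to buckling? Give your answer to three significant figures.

I = a⁴/12 = 20.5⁴/12 = 1.472×10^4 mm⁴
I = 1.472×10^4 mm⁴ = 1.472×10^-8 m⁴
Effective length L_e = K·L = 0.7 × 6.71 = 4.697 m
P_cr = π²EI / L_e² = π² × 103×10⁹ × 1.472×10^-8 / 4.697² = 678.2 N
Factor of safety n = P_cr / P = 0.67816 / 0.259 = 2.62

n ≈ 2.62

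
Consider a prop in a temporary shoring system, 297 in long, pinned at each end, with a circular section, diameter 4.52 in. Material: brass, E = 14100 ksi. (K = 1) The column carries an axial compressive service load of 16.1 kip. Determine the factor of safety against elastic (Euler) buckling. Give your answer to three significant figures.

n ≈ 2.01

I = πd⁴/64 = π×4.52⁴/64 = 20.49 in⁴
Effective length L_e = K·L = 1 × 297 = 297.0 in
P_cr = π²EI / L_e² = π² × 14100×10³ × 20.49 / 297.0² = 3.232×10^4 lb
Factor of safety n = P_cr / P = 32.324 / 16.1 = 2.01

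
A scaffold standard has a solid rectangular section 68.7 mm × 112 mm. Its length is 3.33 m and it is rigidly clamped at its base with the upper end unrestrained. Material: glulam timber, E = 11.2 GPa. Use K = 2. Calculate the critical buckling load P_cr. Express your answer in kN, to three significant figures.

P_cr ≈ 7.54 kN

Buckling occurs about the weak axis: I_min = h·b³/12 with b = 68.7 mm (the shorter side).
I_min = 112×68.7³/12 = 3.026×10^6 mm⁴
I = 3.026×10^6 mm⁴ = 3.026×10^-6 m⁴
Effective length L_e = K·L = 2 × 3.33 = 6.660 m
P_cr = π²EI / L_e² = π² × 11.2×10⁹ × 3.026×10^-6 / 6.660² = 7.542×10^3 N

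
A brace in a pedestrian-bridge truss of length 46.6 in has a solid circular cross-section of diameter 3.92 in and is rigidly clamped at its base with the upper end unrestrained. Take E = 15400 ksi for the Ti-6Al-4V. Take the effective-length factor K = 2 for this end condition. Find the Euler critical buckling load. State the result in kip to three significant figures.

I = πd⁴/64 = π×3.92⁴/64 = 11.59 in⁴
Effective length L_e = K·L = 2 × 46.6 = 93.20 in
P_cr = π²EI / L_e² = π² × 15400×10³ × 11.59 / 93.20² = 2.028×10^5 lb

P_cr ≈ 203 kip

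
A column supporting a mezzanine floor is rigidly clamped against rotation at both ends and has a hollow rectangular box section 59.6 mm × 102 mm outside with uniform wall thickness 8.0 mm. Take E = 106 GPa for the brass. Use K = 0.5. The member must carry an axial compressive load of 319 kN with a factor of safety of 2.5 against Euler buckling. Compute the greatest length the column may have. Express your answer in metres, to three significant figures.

L_max ≈ 2.52 m

Inner dimensions: h_i = 102 − 2×8.0 = 86.00 mm, b_i = 59.6 − 2×8.0 = 43.60 mm
Weak-axis I_min = (h_o·b_o³ − h_i·b_i³)/12 with b_o = 59.6, b_i = 43.60 mm (shorter outer/inner sides).
I_min = (102×59.6³ − 86.00×43.60³)/12 = 1.206×10^6 mm⁴
I = 1.206×10^-6 m⁴
Required critical load P_cr = n·P = 2.5 × 319 = 797.5 kN = 7.975×10^5 N
From P_cr = π²EI/(K·L)²:  L = (1/K)·√(π²EI/P_cr) = (1/0.5)·√(π²×1.06×10^11×1.206×10^-6/7.975×10^5)
L = 2.52 m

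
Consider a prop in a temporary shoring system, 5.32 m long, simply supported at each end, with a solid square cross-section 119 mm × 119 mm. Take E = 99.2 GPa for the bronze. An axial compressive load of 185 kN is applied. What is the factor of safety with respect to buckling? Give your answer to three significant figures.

n ≈ 3.12

I = a⁴/12 = 119⁴/12 = 1.671×10^7 mm⁴
I = 1.671×10^7 mm⁴ = 1.671×10^-5 m⁴
Effective length L_e = K·L = 1 × 5.32 = 5.320 m
P_cr = π²EI / L_e² = π² × 99.2×10⁹ × 1.671×10^-5 / 5.320² = 5.781×10^5 N
Factor of safety n = P_cr / P = 578.09 / 185 = 3.12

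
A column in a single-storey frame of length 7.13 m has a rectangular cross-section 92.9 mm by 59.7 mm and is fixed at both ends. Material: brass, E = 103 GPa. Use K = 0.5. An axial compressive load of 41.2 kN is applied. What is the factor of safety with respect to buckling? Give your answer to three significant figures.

n ≈ 3.20

Buckling occurs about the weak axis: I_min = h·b³/12 with b = 59.7 mm (the shorter side).
I_min = 92.9×59.7³/12 = 1.647×10^6 mm⁴
I = 1.647×10^6 mm⁴ = 1.647×10^-6 m⁴
Effective length L_e = K·L = 0.5 × 7.13 = 3.565 m
P_cr = π²EI / L_e² = π² × 103×10⁹ × 1.647×10^-6 / 3.565² = 1.318×10^5 N
Factor of safety n = P_cr / P = 131.76 / 41.2 = 3.20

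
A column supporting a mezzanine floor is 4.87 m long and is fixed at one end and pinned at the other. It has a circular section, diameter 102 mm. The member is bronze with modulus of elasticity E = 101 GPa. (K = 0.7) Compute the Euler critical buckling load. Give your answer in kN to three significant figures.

P_cr ≈ 456 kN

I = πd⁴/64 = π×102⁴/64 = 5.313×10^6 mm⁴
I = 5.313×10^6 mm⁴ = 5.313×10^-6 m⁴
Effective length L_e = K·L = 0.7 × 4.87 = 3.409 m
P_cr = π²EI / L_e² = π² × 101×10⁹ × 5.313×10^-6 / 3.409² = 4.558×10^5 N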